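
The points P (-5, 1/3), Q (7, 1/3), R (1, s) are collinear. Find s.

Collinearity: (R − P) must be parallel to (Q − P) = (12, 0).
Cross-multiplying the components: (s − 1/3)·(12) = (6)·(0).
Solving gives s = 1/3.

1/3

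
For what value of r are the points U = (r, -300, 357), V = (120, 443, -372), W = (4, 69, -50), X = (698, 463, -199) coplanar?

The points are coplanar iff UV · (UW × UX) = 0.
Expanding, this is linear in r: (71142)r + (-11240436) = 0.
So r = 158.

158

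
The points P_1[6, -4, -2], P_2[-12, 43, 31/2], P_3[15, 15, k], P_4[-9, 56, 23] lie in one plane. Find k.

21/2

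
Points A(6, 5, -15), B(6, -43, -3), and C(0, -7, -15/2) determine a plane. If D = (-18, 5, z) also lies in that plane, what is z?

3

A normal to the plane is n = AB × AC = (-216, -72, -288).
D lies in the plane iff n · AD = 0.
This gives (-288)z + (864) = 0, so z = 3.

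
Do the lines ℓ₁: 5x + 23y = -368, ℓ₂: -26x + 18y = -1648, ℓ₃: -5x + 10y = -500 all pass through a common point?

Intersecting ℓ₁ and ℓ₂: solving the 2×2 system gives (x, y) = (1955/43, -1113/43).
Substitute into ℓ₃: (-5)(1955/43) + (10)(-1113/43) = -20905/43.
But ℓ₃ requires -500 ≠ -20905/43, so the three lines have no common point.

No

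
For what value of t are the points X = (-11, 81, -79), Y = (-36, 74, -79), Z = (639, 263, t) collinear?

-79

Direction XY = (-25, -7, 0). From the x-coordinate of Z, the parameter along the line is τ = (639 − (-11))/(-25) = -26.
Then t = (-79) + (-26)·(0) = -79.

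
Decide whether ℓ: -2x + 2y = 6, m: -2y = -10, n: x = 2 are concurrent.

Lines aᵢx + bᵢy = cᵢ with pairwise distinct directions are concurrent exactly when det[aᵢ bᵢ cᵢ] = 0.
Here the determinant is 0.
It vanishes, so the lines are concurrent at (2, 5).

Yes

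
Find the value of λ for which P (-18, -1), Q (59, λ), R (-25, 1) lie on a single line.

The three points are collinear iff det[PQ; PR] = 0.
This determinant is linear in λ: (7)λ + (161) = 0, so λ = -23.

-23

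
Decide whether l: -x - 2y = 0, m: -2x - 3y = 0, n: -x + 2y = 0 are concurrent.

Yes

The three lines meet at one point iff the augmented coefficient matrix [aᵢ bᵢ cᵢ] has rank < 3, i.e. its determinant vanishes.
Here the determinant is 0.
It vanishes, so the lines are concurrent at (0, 0).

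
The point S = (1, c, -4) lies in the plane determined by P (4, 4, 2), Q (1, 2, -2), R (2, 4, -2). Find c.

Coplanarity requires PQ · (PR × PS) = 0.
PQ = (-3, -2, -4), PR = (-2, 0, -4); the triple product is linear in c with coefficient -4 and constant term 16.
Setting it to zero: c = 4.

4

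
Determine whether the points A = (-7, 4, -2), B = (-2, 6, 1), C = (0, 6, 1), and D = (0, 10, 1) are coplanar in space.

A normal to the plane through A, B, C is n = AB × AC = (0, 6, -4).
The plane has equation n·P = 32. For D: n·D = 56.
56 ≠ 32, so D is off the plane.

No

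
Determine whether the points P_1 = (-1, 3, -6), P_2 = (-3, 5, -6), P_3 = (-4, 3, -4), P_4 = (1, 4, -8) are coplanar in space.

Yes

With P_1 as base: P_1P_2 = (-2, 2, 0), P_1P_3 = (-3, 0, 2), P_1P_4 = (2, 1, -2).
P_1P_3 × P_1P_4 = (-2, -2, -3).
P_1P_2 · (P_1P_3 × P_1P_4) = 0.
The scalar triple product vanishes, so the four points are coplanar.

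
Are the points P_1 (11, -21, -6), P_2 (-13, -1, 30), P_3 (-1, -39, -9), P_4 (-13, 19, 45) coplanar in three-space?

Yes

A normal to the plane through P_1, P_2, P_3 is n = P_1P_2 × P_1P_3 = (588, -504, 672).
The plane has equation n·P = 13020. For P_4: n·P_4 = 13020.
Equal, so P_4 lies in the plane and all four are coplanar.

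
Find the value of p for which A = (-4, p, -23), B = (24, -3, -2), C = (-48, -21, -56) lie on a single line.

Direction BC = (-72, -18, -54). From the x-coordinate of A, the parameter along the line is τ = (-4 − 24)/(-72) = 7/18.
Then p = (-3) + 7/18·(-18) = -10.

-10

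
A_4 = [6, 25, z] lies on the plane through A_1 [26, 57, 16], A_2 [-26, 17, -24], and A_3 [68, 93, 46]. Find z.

11

Coplanarity requires A_1A_2 · (A_1A_3 × A_1A_4) = 0.
A_1A_2 = (-52, -40, -40), A_1A_3 = (42, 36, 30); the triple product is linear in z with coefficient -192 and constant term 2112.
Setting it to zero: z = 11.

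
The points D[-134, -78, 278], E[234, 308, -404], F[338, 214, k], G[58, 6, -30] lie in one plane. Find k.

-514

Coplanarity ⇔ det[DE; DF; DG] = 0.
Expanding, this is linear in k: (43200)k + (22204800) = 0.
So k = -514.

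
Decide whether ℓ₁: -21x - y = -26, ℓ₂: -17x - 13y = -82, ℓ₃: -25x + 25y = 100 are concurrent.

Yes

Intersecting ℓ₁ and ℓ₂: solving the 2×2 system gives (x, y) = (1, 5).
Substitute into ℓ₃: (-25)(1) + (25)(5) = 100.
This equals 100, so (1, 5) lies on all three lines and they are concurrent.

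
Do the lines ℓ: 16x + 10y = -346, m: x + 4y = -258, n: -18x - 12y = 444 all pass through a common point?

No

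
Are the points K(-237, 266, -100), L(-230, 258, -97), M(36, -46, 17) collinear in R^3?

Yes

KL = (7, -8, 3), KM = (273, -312, 117).
KL × KM = (0, 0, 0).
The cross product vanishes, so the three points are collinear.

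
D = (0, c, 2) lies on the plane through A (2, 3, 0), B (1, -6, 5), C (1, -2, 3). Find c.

A normal to the plane is n = AB × AC = (-2, -2, -4).
D lies in the plane iff n · AD = 0.
This gives (-2)c + (2) = 0, so c = 1.

1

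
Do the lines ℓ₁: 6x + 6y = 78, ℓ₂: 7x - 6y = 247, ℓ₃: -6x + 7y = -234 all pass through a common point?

Yes

Lines aᵢx + bᵢy = cᵢ with pairwise distinct directions are concurrent exactly when det[aᵢ bᵢ cᵢ] = 0.
Here the determinant is 0.
It vanishes, so the lines are concurrent at (25, -12).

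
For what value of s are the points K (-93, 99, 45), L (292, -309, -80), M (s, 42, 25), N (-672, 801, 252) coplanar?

-13

The points are coplanar iff KL · (KM × KN) = 0.
Expanding, this is linear in s: (-3294)s + (-42822) = 0.
So s = -13.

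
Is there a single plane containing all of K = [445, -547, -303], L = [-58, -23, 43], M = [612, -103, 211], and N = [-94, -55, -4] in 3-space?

A normal to the plane through K, L, M is n = KL × KM = (115712, 316324, -310840).
The plane has equation n·P = -27352868. For N: n·N = -27031388.
-27031388 ≠ -27352868, so N is off the plane.

No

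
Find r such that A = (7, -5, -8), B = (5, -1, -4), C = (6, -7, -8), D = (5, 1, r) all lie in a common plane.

-3

The points are coplanar iff AB · (AC × AD) = 0.
Expanding, this is linear in r: (8)r + (24) = 0.
So r = -3.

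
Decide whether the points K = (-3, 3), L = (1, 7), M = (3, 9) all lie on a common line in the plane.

KL = (4, 4), KM = (6, 6).
det[KL; KM] = (4)(6) − (4)(6) = 0.
The determinant is zero, so the points are collinear.

Yes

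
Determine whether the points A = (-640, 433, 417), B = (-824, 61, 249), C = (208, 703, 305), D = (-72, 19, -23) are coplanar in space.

A normal to the plane through A, B, C is n = AB × AC = (87024, -163072, 265776).
The plane has equation n·P = -15476944. For D: n·D = -15476944.
Equal, so D lies in the plane and all four are coplanar.

Yes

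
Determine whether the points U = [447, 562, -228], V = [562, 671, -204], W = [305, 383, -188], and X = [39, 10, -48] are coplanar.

No

A normal to the plane through U, V, W is n = UV × UW = (8656, -8008, -5107).
The plane has equation n·P = 533132. For X: n·X = 502640.
502640 ≠ 533132, so X is off the plane.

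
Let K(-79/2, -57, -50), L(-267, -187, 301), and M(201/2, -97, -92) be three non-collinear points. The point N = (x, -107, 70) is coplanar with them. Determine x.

A normal to the plane is n = KL × KM = (19500, 39585, 27300).
N lies in the plane iff n · KN = 0.
This gives (19500)x + (2067000) = 0, so x = -106.

-106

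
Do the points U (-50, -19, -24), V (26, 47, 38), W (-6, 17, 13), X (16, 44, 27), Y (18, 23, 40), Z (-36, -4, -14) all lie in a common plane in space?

Yes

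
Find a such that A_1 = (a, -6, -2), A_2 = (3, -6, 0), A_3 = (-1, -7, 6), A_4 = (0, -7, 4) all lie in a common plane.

4

Coplanarity ⇔ det[A_1A_2; A_1A_3; A_1A_4] = 0.
Expanding, this is linear in a: (-2)a + (8) = 0.
So a = 4.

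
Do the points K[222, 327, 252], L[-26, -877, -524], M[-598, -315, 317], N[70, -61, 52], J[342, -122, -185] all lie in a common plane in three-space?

The plane through K, L, M has normal n = KL × KM = (-576452, 652440, -828064) and equation n·P = -123296592.
Checking the remaining points: n·N = -123209808, n·J = -123552424.
Since n·N = -123209808 ≠ -123296592, N is off the plane and the points are not all coplanar.

No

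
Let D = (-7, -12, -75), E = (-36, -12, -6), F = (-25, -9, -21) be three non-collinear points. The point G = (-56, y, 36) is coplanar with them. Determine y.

-27/2

The plane through D, E, F has equation −207x + 324y − 87z = 4086.
Substituting G: (324)y + (8460) = 4086, so y = -27/2.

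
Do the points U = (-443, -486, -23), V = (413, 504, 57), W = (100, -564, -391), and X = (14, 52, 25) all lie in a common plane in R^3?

The four points are coplanar iff the 3×3 determinant with rows UV, UW, UX is zero.
Rows: (856, 990, 80), (543, -78, -368), (457, 538, 48).
Expanding along the first row: (856)(194240) − (990)(194240) + (80)(327780) = 194240.
Nonzero ⇒ not coplanar.

No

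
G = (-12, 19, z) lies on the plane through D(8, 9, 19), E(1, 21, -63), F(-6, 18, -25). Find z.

The plane through D, E, F has equation 210x + 840y + 105z = 11235.
Substituting G: (105)z + (13440) = 11235, so z = -21.

-21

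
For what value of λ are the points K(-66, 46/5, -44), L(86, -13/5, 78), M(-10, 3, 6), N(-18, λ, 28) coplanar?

-34/5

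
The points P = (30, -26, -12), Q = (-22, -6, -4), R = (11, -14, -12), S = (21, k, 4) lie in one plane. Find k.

Coplanarity ⇔ det[PQ; PR; PS] = 0.
Expanding, this is linear in k: (-152)k + (-6992) = 0.
So k = -46.

-46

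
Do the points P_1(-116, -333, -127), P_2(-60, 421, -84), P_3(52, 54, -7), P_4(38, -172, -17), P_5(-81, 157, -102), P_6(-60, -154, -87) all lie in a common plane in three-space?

The plane through P_1, P_2, P_3 has normal n = P_1P_2 × P_1P_3 = (73839, 504, -105000) and equation n·P = 4601844.
Checking the remaining points: n·P_4 = 4504194, n·P_5 = 4808169, n·P_6 = 4627044.
Since n·P_4 = 4504194 ≠ 4601844, P_4 is off the plane and the points are not all coplanar.

No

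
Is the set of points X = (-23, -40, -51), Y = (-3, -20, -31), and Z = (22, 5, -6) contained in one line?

XY = (20, 20, 20), XZ = (45, 45, 45).
Each component of XZ is 9/4 times the corresponding component of XY, so XZ = 9/4·XY and the points are collinear.

Yes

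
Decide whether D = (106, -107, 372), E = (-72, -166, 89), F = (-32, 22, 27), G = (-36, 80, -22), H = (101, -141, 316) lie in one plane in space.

No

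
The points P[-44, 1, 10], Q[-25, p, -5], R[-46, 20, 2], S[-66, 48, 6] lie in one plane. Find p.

Normal to plane PRS: n = (300, 168, 324); plane equation n·X = -9792.
Requiring n·Q = -9792: (168)p + (-9120) = -9792.
So p = -4.

-4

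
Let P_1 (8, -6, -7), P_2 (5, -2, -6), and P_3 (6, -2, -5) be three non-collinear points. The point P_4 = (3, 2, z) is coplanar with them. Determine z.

A normal to the plane is n = P_1P_2 × P_1P_3 = (4, 4, -4).
P_4 lies in the plane iff n · P_1P_4 = 0.
This gives (-4)z + (-16) = 0, so z = -4.

-4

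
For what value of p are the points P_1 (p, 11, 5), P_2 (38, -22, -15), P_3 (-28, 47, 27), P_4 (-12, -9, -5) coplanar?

Coplanarity ⇔ det[P_1P_2; P_1P_3; P_1P_4] = 0.
Expanding, this is linear in p: (-144)p + (1152) = 0.
So p = 8.

8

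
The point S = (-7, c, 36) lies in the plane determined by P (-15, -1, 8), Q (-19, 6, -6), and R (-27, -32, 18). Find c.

-15

Coplanarity requires PQ · (PR × PS) = 0.
PQ = (-4, 7, -14), PR = (-12, -31, 10); the triple product is linear in c with coefficient 208 and constant term 3120.
Setting it to zero: c = -15.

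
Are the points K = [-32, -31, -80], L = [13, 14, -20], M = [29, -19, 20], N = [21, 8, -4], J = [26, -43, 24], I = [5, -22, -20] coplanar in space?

Yes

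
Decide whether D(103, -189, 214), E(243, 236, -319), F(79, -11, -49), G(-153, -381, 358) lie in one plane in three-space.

No

A normal to the plane through D, E, F is n = DE × DF = (-16901, 49612, 35120).
The plane has equation n·P = -3601791. For G: n·G = -3743359.
-3743359 ≠ -3601791, so G is off the plane.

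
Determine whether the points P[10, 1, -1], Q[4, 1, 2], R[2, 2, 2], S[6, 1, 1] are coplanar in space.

Yes

The four points are coplanar iff the 3×3 determinant with rows PQ, PR, PS is zero.
Rows: (-6, 0, 3), (-8, 1, 3), (-4, 0, 2).
Expanding along the first row: (-6)(2) − (0)(-4) + (3)(4) = 0.
Zero determinant ⇒ coplanar.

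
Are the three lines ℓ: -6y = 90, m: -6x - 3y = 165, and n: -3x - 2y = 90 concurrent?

Yes

The three lines meet at one point iff the augmented coefficient matrix [aᵢ bᵢ cᵢ] has rank < 3, i.e. its determinant vanishes.
Here the determinant is 0.
It vanishes, so the lines are concurrent at (-20, -15).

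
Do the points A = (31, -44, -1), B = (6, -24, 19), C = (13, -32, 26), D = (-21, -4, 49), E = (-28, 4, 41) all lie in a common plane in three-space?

No

The plane through A, B, C has normal n = AB × AC = (300, 315, 60) and equation n·P = -4620.
Checking the remaining points: n·D = -4620, n·E = -4680.
Since n·E = -4680 ≠ -4620, E is off the plane and the points are not all coplanar.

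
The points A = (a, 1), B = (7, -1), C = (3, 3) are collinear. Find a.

The three points are collinear iff det[AB; AC] = 0.
This determinant is linear in a: (-4)a + (20) = 0, so a = 5.

5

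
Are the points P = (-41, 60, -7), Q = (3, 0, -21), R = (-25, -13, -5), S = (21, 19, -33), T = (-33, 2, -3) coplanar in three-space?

No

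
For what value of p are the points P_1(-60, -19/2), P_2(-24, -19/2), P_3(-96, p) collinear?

-19/2

The three points are collinear iff det[P_1P_2; P_1P_3] = 0.
This determinant is linear in p: (36)p + (342) = 0, so p = -19/2.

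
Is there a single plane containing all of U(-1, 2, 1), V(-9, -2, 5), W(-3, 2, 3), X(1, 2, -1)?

A normal to the plane through U, V, W is n = UV × UW = (-8, 8, -8).
The plane has equation n·P = 16. For X: n·X = 16.
Equal, so X lies in the plane and all four are coplanar.

Yes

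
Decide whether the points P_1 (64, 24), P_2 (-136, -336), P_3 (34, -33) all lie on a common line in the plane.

No

P_1P_2 = (-200, -360), P_1P_3 = (-30, -57).
If collinear, P_1P_3 would be a scalar multiple of P_1P_2. But (-200)·(-57) ≠ (-360)·(-30) (difference 600), so they are not parallel; the points are not collinear.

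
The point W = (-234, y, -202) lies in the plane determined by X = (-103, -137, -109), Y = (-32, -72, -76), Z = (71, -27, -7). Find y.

-182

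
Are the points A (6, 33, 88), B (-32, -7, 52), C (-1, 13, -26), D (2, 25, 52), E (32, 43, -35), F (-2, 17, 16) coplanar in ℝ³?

Yes

The plane through A, B, C has normal n = AB × AC = (3840, -4080, 480) and equation n·P = -69360.
Checking the remaining points: n·D = -69360, n·E = -69360, n·F = -69360.
All equal -69360, so all 6 points lie in one plane.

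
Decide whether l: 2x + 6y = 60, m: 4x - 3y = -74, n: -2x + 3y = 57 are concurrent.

No

Lines aᵢx + bᵢy = cᵢ with pairwise distinct directions are concurrent exactly when det[aᵢ bᵢ cᵢ] = 0.
Here the determinant is -18.
Nonzero, so no common point exists.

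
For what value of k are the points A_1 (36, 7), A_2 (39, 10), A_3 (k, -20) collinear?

The three points are collinear iff det[A_1A_2; A_1A_3] = 0.
This determinant is linear in k: (-3)k + (27) = 0, so k = 9.

9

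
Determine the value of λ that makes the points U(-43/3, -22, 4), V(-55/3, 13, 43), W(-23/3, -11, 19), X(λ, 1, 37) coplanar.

13/3

Normal to plane UVW: n = (96, 320, -832/3); plane equation n·P = -28576/3.
Requiring n·X = -28576/3: (96)λ + (-29824/3) = -28576/3.
So λ = 13/3.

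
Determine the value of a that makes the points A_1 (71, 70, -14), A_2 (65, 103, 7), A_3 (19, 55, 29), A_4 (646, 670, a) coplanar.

-289

The points are coplanar iff A_1A_2 · (A_1A_3 × A_1A_4) = 0.
Expanding, this is linear in a: (1806)a + (521934) = 0.
So a = -289.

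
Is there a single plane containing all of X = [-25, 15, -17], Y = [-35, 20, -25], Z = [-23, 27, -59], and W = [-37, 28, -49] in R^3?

No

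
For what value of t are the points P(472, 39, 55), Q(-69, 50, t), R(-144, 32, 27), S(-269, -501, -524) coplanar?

48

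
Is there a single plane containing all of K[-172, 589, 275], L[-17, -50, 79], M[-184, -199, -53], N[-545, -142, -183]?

Yes

With K as base: KL = (155, -639, -196), KM = (-12, -788, -328), KN = (-373, -731, -458).
KM × KN = (121136, 116848, -285152).
KL · (KM × KN) = 0.
The scalar triple product vanishes, so the four points are coplanar.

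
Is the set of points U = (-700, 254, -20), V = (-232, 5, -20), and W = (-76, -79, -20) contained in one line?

UV = (468, -249, 0), UW = (624, -333, 0).
Comparing components 1 and 2: (468)(-333) − (-249)(624) = -468 ≠ 0, so UV and UW are not parallel and the points are not collinear.

No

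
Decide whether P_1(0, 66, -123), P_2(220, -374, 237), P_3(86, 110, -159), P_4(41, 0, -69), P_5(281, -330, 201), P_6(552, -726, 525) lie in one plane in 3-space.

Yes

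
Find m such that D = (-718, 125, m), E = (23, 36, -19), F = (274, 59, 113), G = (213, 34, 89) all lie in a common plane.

-474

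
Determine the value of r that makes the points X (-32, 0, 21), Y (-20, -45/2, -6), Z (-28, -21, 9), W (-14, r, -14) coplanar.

The points are coplanar iff XY · (XZ × XW) = 0.
Expanding, this is linear in r: (36)r + (324) = 0.
So r = -9.

-9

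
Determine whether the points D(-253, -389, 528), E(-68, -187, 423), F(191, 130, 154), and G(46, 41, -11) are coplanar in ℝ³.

Yes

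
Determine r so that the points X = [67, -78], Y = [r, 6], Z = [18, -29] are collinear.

The three points are collinear iff det[XY; XZ] = 0.
This determinant is linear in r: (49)r + (833) = 0, so r = -17.

-17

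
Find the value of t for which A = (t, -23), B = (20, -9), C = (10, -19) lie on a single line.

Collinearity: (A − B) must be parallel to (C − B) = (-10, -10).
Cross-multiplying the components: (t − 20)·(-10) = (-14)·(-10).
Solving gives t = 6.

6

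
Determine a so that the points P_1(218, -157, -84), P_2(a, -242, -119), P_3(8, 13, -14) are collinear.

323

Direction P_1P_3 = (-210, 170, 70). From the y-coordinate of P_2, the parameter along the line is τ = (-242 − (-157))/170 = -1/2.
Then a = 218 + (-1/2)·(-210) = 323.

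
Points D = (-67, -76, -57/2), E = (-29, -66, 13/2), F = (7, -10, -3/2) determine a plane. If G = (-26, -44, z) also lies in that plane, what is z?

Coplanarity requires DE · (DF × DG) = 0.
DE = (38, 10, 35), DF = (74, 66, 27); the triple product is linear in z with coefficient 1768 and constant term 16796.
Setting it to zero: z = -19/2.

-19/2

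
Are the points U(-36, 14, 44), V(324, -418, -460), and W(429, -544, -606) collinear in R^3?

No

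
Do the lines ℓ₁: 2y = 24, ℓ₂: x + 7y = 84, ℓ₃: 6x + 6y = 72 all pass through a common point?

Yes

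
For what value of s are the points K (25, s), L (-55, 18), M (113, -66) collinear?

The three points are collinear iff det[KL; KM] = 0.
This determinant is linear in s: (168)s + (3696) = 0, so s = -22.

-22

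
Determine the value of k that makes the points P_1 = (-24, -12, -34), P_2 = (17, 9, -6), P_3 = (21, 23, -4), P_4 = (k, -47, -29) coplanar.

-20

Normal to plane P_1P_2P_3: n = (-350, 30, 490); plane equation n·P = -8620.
Requiring n·P_4 = -8620: (-350)k + (-15620) = -8620.
So k = -20.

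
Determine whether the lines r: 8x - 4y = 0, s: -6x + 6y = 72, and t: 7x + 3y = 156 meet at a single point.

Yes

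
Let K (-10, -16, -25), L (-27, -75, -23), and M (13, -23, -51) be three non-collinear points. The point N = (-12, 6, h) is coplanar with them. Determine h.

The plane through K, L, M has equation 1548x − 396y + 1476z = -46044.
Substituting N: (1476)h + (-20952) = -46044, so h = -17.

-17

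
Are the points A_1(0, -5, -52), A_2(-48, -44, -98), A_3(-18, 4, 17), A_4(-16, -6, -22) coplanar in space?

No

A normal to the plane through A_1, A_2, A_3 is n = A_1A_2 × A_1A_3 = (-2277, 4140, -1134).
The plane has equation n·P = 38268. For A_4: n·A_4 = 36540.
36540 ≠ 38268, so A_4 is off the plane.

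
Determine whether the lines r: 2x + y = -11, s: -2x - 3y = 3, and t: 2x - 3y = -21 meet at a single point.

The three lines meet at one point iff the augmented coefficient matrix [aᵢ bᵢ cᵢ] has rank < 3, i.e. its determinant vanishes.
Here the determinant is -24.
Nonzero, so no common point exists.

No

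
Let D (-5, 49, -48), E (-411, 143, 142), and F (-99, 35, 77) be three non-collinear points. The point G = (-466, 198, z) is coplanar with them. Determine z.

Coplanarity requires DE · (DF × DG) = 0.
DE = (-406, 94, 190), DF = (-94, -14, 125); the triple product is linear in z with coefficient 14520 and constant term -1045440.
Setting it to zero: z = 72.

72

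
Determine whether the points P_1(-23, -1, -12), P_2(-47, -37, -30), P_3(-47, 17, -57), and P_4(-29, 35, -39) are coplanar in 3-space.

The four points are coplanar iff the 3×3 determinant with rows P_1P_2, P_1P_3, P_1P_4 is zero.
Rows: (-24, -36, -18), (-24, 18, -45), (-6, 36, -27).
Expanding along the first row: (-24)(1134) − (-36)(378) + (-18)(-756) = 0.
Zero determinant ⇒ coplanar.

Yes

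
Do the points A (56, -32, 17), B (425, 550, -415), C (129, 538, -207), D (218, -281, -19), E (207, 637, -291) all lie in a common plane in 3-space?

The plane through A, B, C has normal n = AB × AC = (115872, 51120, 167844) and equation n·P = 7706340.
Checking the remaining points: n·D = 7706340, n·E = 7706340.
All equal 7706340, so all 5 points lie in one plane.

Yes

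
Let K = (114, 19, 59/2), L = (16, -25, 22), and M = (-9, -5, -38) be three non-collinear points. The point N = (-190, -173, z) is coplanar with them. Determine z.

The plane through K, L, M has equation 2790x − (11385/2)y − 3060z = 239265/2.
Substituting N: (-3060)z + (909405/2) = 239265/2, so z = 219/2.

219/2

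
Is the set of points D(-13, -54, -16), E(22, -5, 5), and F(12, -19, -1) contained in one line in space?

DE = (35, 49, 21), DF = (25, 35, 15).
Each component of DF is 5/7 times the corresponding component of DE, so DF = 5/7·DE and the points are collinear.

Yes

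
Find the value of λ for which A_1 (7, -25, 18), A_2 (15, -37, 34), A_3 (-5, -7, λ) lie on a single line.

Collinearity requires A_1A_2 × A_1A_3 = 0; each component is linear in λ.
The x-component gives (-12)λ + (-72) = 0, so λ = -6.
The remaining components then also vanish.

-6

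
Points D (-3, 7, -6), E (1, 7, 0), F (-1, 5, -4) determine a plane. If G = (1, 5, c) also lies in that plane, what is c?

-1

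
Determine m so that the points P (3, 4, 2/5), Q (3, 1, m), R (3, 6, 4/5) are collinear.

-1/5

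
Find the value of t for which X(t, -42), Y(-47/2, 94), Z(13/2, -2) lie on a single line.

19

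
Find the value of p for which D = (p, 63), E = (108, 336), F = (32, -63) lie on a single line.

The three points are collinear iff det[DE; DF] = 0.
This determinant is linear in p: (399)p + (-22344) = 0, so p = 56.

56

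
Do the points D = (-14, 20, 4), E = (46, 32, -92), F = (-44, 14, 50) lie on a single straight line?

DE = (60, 12, -96), DF = (-30, -6, 46).
Comparing components 2 and 3: (12)(46) − (-96)(-6) = -24 ≠ 0, so DE and DF are not parallel and the points are not collinear.

No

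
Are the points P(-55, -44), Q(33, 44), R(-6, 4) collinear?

No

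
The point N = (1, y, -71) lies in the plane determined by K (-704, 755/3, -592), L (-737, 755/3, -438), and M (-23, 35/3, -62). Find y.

5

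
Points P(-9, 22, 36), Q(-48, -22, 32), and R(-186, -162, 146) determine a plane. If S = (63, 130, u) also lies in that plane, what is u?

A normal to the plane is n = PQ × PR = (-5576, 4998, -612).
S lies in the plane iff n · PS = 0.
This gives (-612)u + (160344) = 0, so u = 262.

262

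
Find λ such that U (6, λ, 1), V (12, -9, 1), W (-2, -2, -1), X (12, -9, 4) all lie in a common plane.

-6

The points are coplanar iff UV · (UW × UX) = 0.
Expanding, this is linear in λ: (-42)λ + (-252) = 0.
So λ = -6.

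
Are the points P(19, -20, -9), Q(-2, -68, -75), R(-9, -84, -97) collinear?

Yes

PQ = (-21, -48, -66), PR = (-28, -64, -88).
Each component of PR is 4/3 times the corresponding component of PQ, so PR = 4/3·PQ and the points are collinear.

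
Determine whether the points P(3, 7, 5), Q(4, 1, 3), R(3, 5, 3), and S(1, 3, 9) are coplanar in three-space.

A normal to the plane through P, Q, R is n = PQ × PR = (8, 2, -2).
The plane has equation n·X = 28. For S: n·S = -4.
-4 ≠ 28, so S is off the plane.

No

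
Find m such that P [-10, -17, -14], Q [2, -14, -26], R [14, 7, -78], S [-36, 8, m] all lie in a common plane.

-58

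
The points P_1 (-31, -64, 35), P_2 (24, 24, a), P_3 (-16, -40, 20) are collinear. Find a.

Direction P_1P_3 = (15, 24, -15). From the x-coordinate of P_2, the parameter along the line is τ = (24 − (-31))/15 = 11/3.
Then a = 35 + 11/3·(-15) = -20.

-20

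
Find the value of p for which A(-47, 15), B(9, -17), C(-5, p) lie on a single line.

-9

The three points are collinear iff det[AB; AC] = 0.
This determinant is linear in p: (56)p + (504) = 0, so p = -9.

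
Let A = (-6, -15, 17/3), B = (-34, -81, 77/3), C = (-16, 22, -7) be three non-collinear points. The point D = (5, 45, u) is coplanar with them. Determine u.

The plane through A, B, C has equation 96x − (1664/3)y − 1696z = -5600/3.
Substituting D: (-1696)u + (-24480) = -5600/3, so u = -40/3.

-40/3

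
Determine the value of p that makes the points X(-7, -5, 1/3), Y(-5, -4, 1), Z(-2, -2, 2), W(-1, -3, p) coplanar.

Coplanarity ⇔ det[XY; XZ; XW] = 0.
Expanding, this is linear in p: (1)p + (-7/3) = 0.
So p = 7/3.

7/3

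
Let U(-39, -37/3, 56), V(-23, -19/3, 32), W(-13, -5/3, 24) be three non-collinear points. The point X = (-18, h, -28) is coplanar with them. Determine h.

-34/3

The plane through U, V, W has equation 64x − 112y + (44/3)z = -880/3.
Substituting X: (-112)h + (-4688/3) = -880/3, so h = -34/3.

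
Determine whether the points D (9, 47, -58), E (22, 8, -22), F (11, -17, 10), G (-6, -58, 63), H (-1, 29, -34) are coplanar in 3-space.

The plane through D, E, F has normal n = DE × DF = (-348, -812, -754) and equation n·P = 2436.
Checking the remaining points: n·G = 1682, n·H = 2436.
Since n·G = 1682 ≠ 2436, G is off the plane and the points are not all coplanar.

No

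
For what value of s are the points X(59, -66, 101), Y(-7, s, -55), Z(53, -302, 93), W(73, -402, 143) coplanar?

-78

Normal to plane XZW: n = (-12600, 140, 5320); plane equation n·P = -215320.
Requiring n·Y = -215320: (140)s + (-204400) = -215320.
So s = -78.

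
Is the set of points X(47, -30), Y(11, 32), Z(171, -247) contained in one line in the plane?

No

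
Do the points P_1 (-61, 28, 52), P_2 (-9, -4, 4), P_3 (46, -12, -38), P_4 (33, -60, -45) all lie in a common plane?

A normal to the plane through P_1, P_2, P_3 is n = P_1P_2 × P_1P_3 = (960, -456, 1344).
The plane has equation n·P = -1440. For P_4: n·P_4 = -1440.
Equal, so P_4 lies in the plane and all four are coplanar.

Yes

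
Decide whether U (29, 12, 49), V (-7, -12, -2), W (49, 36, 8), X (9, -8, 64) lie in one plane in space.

A normal to the plane through U, V, W is n = UV × UW = (2208, -2496, -384).
The plane has equation n·P = 15264. For X: n·X = 15264.
Equal, so X lies in the plane and all four are coplanar.

Yes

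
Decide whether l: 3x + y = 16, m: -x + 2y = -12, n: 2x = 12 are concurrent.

Lines aᵢx + bᵢy = cᵢ with pairwise distinct directions are concurrent exactly when det[aᵢ bᵢ cᵢ] = 0.
Here the determinant is -4.
Nonzero, so no common point exists.

No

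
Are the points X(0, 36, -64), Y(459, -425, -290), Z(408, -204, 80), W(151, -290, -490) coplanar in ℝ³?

A normal to the plane through X, Y, Z is n = XY × XZ = (-120624, -158304, 77928).
The plane has equation n·P = -10686336. For W: n·W = -10490784.
-10490784 ≠ -10686336, so W is off the plane.

No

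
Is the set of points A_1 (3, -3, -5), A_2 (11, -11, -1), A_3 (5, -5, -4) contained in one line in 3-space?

A_1A_2 = (8, -8, 4), A_1A_3 = (2, -2, 1).
Each component of A_1A_3 is 1/4 times the corresponding component of A_1A_2, so A_1A_3 = 1/4·A_1A_2 and the points are collinear.

Yes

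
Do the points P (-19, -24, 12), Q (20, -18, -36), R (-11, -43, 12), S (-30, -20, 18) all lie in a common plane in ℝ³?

With P as base: PQ = (39, 6, -48), PR = (8, -19, 0), PS = (-11, 4, 6).
PR × PS = (-114, -48, -177).
PQ · (PR × PS) = 3762.
Since 3762 ≠ 0, the four points are not coplanar.

No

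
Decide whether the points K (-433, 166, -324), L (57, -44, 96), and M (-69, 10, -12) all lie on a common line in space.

Yes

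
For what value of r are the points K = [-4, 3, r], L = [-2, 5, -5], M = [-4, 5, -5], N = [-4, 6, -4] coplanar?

-7

The points are coplanar iff KL · (KM × KN) = 0.
Expanding, this is linear in r: (2)r + (14) = 0.
So r = -7.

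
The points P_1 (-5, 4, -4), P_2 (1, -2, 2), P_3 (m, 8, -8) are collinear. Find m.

Collinearity requires P_1P_2 × P_1P_3 = 0; each component is linear in m.
The y-component gives (6)m + (54) = 0, so m = -9.
The remaining components then also vanish.

-9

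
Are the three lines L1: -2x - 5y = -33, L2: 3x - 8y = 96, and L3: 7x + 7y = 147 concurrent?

Yes

Intersecting L1 and L2: solving the 2×2 system gives (x, y) = (24, -3).
Substitute into L3: (7)(24) + (7)(-3) = 147.
This equals 147, so (24, -3) lies on all three lines and they are concurrent.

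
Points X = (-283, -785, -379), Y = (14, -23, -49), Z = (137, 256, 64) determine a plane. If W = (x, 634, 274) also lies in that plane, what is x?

200

A normal to the plane is n = XY × XZ = (-5964, 7029, -10863).
W lies in the plane iff n · XW = 0.
This gives (-5964)x + (1192800) = 0, so x = 200.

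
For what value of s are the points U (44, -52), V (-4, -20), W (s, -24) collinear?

2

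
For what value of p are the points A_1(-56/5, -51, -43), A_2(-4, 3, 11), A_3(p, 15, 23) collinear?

-12/5

Direction A_1A_2 = (36/5, 54, 54). From the y-coordinate of A_3, the parameter along the line is τ = (15 − (-51))/54 = 11/9.
Then p = (-56/5) + 11/9·(36/5) = -12/5.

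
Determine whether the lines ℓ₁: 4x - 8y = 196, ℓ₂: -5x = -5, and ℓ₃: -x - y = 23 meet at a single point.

Yes

Lines aᵢx + bᵢy = cᵢ with pairwise distinct directions are concurrent exactly when det[aᵢ bᵢ cᵢ] = 0.
Here the determinant is 0.
It vanishes, so the lines are concurrent at (1, -24).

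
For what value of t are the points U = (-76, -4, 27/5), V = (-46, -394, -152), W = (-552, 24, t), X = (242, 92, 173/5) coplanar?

Coplanarity ⇔ det[UV; UW; UX] = 0.
Expanding, this is linear in t: (-126900)t + (3883140) = 0.
So t = 153/5.

153/5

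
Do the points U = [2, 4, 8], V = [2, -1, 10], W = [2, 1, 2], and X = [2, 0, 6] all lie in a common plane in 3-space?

Yes

The four points are coplanar iff the 3×3 determinant with rows UV, UW, UX is zero.
Rows: (0, -5, 2), (0, -3, -6), (0, -4, -2).
Expanding along the first row: (0)(-18) − (-5)(0) + (2)(0) = 0.
Zero determinant ⇒ coplanar.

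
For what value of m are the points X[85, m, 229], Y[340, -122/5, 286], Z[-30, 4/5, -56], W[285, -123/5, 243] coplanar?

-97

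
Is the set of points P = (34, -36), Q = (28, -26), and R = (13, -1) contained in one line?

PQ = (-6, 10), PR = (-21, 35).
Checking proportionality: PR = 7/2·PQ, so the vectors are parallel and the points are collinear.

Yes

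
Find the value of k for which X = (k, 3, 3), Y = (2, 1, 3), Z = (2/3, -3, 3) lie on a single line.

8/3

Direction YZ = (-4/3, -4, 0). From the y-coordinate of X, the parameter along the line is τ = (3 − 1)/(-4) = -1/2.
Then k = 2 + (-1/2)·(-4/3) = 8/3.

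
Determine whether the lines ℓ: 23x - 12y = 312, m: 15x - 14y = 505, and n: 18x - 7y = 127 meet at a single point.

No

Intersecting ℓ and m: solving the 2×2 system gives (x, y) = (-846/71, -6935/142).
Substitute into n: (18)(-846/71) + (-7)(-6935/142) = 18089/142.
But n requires 127 ≠ 18089/142, so the three lines have no common point.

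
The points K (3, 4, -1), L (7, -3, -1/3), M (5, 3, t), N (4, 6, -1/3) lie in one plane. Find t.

Normal to plane KLN: n = (-6, -2, 15); plane equation n·P = -41.
Requiring n·M = -41: (15)t + (-36) = -41.
So t = -1/3.

-1/3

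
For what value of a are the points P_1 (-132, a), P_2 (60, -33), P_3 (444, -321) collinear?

111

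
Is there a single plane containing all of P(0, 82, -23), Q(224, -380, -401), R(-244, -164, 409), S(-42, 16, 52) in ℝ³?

Yes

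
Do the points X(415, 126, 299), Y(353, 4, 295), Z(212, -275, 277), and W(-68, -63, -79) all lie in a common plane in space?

No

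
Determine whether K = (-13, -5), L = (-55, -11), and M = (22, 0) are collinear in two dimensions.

KL = (-42, -6), KM = (35, 5).
Twice the signed area of △KLM is (-42)(5) − (-6)(35) = 0.
The triangle is degenerate (zero area), so the points are collinear.

Yes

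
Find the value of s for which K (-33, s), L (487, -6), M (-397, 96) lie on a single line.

54

Collinearity: (K − L) must be parallel to (M − L) = (-884, 102).
Cross-multiplying the components: (s − (-6))·(-884) = (-520)·(102).
Solving gives s = 54.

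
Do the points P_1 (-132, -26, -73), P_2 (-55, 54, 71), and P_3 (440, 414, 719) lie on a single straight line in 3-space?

P_1P_2 = (77, 80, 144), P_1P_3 = (572, 440, 792).
Comparing components 3 and 1: (144)(572) − (77)(792) = 21384 ≠ 0, so P_1P_2 and P_1P_3 are not parallel and the points are not collinear.

No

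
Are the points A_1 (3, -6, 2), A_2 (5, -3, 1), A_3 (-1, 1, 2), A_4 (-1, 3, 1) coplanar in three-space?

No

With A_1 as base: A_1A_2 = (2, 3, -1), A_1A_3 = (-4, 7, 0), A_1A_4 = (-4, 9, -1).
A_1A_3 × A_1A_4 = (-7, -4, -8).
A_1A_2 · (A_1A_3 × A_1A_4) = -18.
Since -18 ≠ 0, the four points are not coplanar.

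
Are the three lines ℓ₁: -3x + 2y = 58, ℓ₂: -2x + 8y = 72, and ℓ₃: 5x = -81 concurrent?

The three lines meet at one point iff the augmented coefficient matrix [aᵢ bᵢ cᵢ] has rank < 3, i.e. its determinant vanishes.
Here the determinant is 20.
Nonzero, so no common point exists.

No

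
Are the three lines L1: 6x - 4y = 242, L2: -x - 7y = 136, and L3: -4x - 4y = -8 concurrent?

The three lines meet at one point iff the augmented coefficient matrix [aᵢ bᵢ cᵢ] has rank < 3, i.e. its determinant vanishes.
Here the determinant is 0.
It vanishes, so the lines are concurrent at (25, -23).

Yes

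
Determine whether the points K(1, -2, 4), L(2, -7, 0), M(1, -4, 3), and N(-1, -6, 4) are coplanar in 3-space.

A normal to the plane through K, L, M is n = KL × KM = (-3, 1, -2).
The plane has equation n·P = -13. For N: n·N = -11.
-11 ≠ -13, so N is off the plane.

No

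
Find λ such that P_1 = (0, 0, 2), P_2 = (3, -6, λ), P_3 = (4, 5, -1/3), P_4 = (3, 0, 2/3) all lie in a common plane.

Normal to plane P_1P_3P_4: n = (-20/3, -5/3, -15); plane equation n·P = -30.
Requiring n·P_2 = -30: (-15)λ + (-10) = -30.
So λ = 4/3.

4/3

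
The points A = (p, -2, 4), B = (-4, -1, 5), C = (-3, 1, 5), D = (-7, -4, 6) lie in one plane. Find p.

-3

Coplanarity ⇔ det[AB; AC; AD] = 0.
Expanding, this is linear in p: (-2)p + (-6) = 0.
So p = -3.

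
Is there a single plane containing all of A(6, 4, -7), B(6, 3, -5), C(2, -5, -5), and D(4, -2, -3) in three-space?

Yes

With A as base: AB = (0, -1, 2), AC = (-4, -9, 2), AD = (-2, -6, 4).
AC × AD = (-24, 12, 6).
AB · (AC × AD) = 0.
The scalar triple product vanishes, so the four points are coplanar.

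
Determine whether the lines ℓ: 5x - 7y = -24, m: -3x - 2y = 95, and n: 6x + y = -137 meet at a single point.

Intersecting ℓ and m: solving the 2×2 system gives (x, y) = (-23, -13).
Substitute into n: (6)(-23) + (1)(-13) = -151.
But n requires -137 ≠ -151, so the three lines have no common point.

No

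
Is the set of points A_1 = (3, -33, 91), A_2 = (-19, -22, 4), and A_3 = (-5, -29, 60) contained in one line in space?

No

A_1A_2 = (-22, 11, -87), A_1A_3 = (-8, 4, -31).
A_1A_2 × A_1A_3 = (7, 14, 0).
The cross product is nonzero, so the points do not lie on one line.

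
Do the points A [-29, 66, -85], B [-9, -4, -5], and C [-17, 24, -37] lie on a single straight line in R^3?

Yes

AB = (20, -70, 80), AC = (12, -42, 48).
Each component of AC is 3/5 times the corresponding component of AB, so AC = 3/5·AB and the points are collinear.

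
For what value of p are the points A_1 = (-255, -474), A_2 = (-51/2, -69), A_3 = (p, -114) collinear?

The three points are collinear iff det[A_1A_2; A_1A_3] = 0.
This determinant is linear in p: (-405)p + (-20655) = 0, so p = -51.

-51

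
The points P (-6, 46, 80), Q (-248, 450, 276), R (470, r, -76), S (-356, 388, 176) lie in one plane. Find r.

The points are coplanar iff PQ · (PR × PS) = 0.
Expanding, this is linear in r: (45368)r + (20506336) = 0.
So r = -452.

-452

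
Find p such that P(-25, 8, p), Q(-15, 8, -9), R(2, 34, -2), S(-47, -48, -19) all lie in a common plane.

The points are coplanar iff PQ · (PR × PS) = 0.
Expanding, this is linear in p: (120)p + (2400) = 0.
So p = -20.

-20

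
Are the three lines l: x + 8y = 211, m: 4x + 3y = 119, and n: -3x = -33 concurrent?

Yes

The three lines meet at one point iff the augmented coefficient matrix [aᵢ bᵢ cᵢ] has rank < 3, i.e. its determinant vanishes.
Here the determinant is 0.
It vanishes, so the lines are concurrent at (11, 25).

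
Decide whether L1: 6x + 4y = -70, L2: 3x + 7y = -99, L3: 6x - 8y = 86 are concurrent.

No

Lines aᵢx + bᵢy = cᵢ with pairwise distinct directions are concurrent exactly when det[aᵢ bᵢ cᵢ] = 0.
Here the determinant is 72.
Nonzero, so no common point exists.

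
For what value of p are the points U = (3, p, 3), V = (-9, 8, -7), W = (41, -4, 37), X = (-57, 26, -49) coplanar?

The points are coplanar iff UV · (UW × UX) = 0.
Expanding, this is linear in p: (12)p + (120) = 0.
So p = -10.

-10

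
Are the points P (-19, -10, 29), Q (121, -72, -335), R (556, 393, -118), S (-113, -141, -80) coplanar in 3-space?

A normal to the plane through P, Q, R is n = PQ × PR = (155806, -188720, 92070).
The plane has equation n·X = 1596916. For S: n·S = 1637842.
1637842 ≠ 1596916, so S is off the plane.

No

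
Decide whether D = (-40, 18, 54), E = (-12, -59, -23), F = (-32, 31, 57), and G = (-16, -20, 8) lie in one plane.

Yes

With D as base: DE = (28, -77, -77), DF = (8, 13, 3), DG = (24, -38, -46).
DF × DG = (-484, 440, -616).
DE · (DF × DG) = 0.
The scalar triple product vanishes, so the four points are coplanar.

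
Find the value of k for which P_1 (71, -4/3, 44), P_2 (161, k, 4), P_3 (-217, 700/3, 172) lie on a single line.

-224/3

Collinearity requires P_1P_2 × P_1P_3 = 0; each component is linear in k.
The x-component gives (128)k + (28672/3) = 0, so k = -224/3.
The remaining components then also vanish.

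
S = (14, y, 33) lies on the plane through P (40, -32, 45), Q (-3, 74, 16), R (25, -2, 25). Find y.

36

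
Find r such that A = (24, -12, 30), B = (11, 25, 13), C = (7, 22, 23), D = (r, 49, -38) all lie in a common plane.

26

Coplanarity ⇔ det[AB; AC; AD] = 0.
Expanding, this is linear in r: (319)r + (-8294) = 0.
So r = 26.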